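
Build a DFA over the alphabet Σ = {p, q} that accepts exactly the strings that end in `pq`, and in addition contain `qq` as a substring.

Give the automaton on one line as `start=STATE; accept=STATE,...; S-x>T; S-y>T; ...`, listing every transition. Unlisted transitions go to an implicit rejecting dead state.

start=S0; accept=S4; S0-p>S0; S0-q>S1; S1-p>S0; S1-q>S2; S2-p>S3; S2-q>S2; S3-p>S3; S3-q>S4; S4-p>S3; S4-q>S2

Handle the two conditions separately and then intersect. The first has 3 states tracking how much of the suffix `pq` has currently been matched; the second has 3 states tracking whether and how much of `qq` has been seen. A product state is a pair (one from each), accepting exactly when both do. Minimizing collapses redundant product states.
With 5 states:
        p   q  
>  S0   S0  S1 
   S1   S0  S2 
   S2   S3  S2 
   S3   S3  S4 
 * S4   S3  S2 
(> = start, * = accepting)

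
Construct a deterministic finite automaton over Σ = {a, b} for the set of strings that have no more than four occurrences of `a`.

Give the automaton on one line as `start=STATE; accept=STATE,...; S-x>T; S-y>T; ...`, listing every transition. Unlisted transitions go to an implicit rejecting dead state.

start=S0; accept=S0,S1,S2,S3,S4; S0-a>S1; S0-b>S0; S1-a>S2; S1-b>S1; S2-a>S3; S2-b>S2; S3-a>S4; S3-b>S3; S4-a>S5; S4-b>S4; S5-a>S5; S5-b>S5

Only the number of `a`s matters, and only up to 5. Make a chain S0 → S1 → S2 → S3 → S4 → S5 advanced by each `a` (with S5 absorbing); every other symbol self-loops. The accepting set is {S0, S1, S2, S3, S4}.
A 6-state machine:
        a   b  
>* S0   S1  S0 
 * S1   S2  S1 
 * S2   S3  S2 
 * S3   S4  S3 
 * S4   S5  S4 
   S5   S5  S5 
(> = start, * = accepting)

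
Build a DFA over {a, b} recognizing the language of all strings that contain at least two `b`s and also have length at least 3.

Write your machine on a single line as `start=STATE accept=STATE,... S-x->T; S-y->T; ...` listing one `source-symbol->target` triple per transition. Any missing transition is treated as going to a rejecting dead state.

start=q0; accept=q5; q0-a->q1; q0-b->q2; q1-a->q1; q1-b->q3; q2-a->q3; q2-b->q4; q3-a->q3; q3-b->q5; q4-a->q5; q4-b->q5; q5-a->q5; q5-b->q5

Run two small machines in parallel and take their product. The first has 4 states tracking the count of `b`s, saturating at 3; the second has 5 states tracking the input length, saturating at 4. A product state is a pair (one from each), accepting exactly when both do. Minimizing collapses redundant product states.
A 6-state machine:
        a   b  
>  q0   q1  q2 
   q1   q1  q3 
   q2   q3  q4 
   q3   q3  q5 
   q4   q5  q5 
 * q5   q5  q5 
(> = start, * = accepting)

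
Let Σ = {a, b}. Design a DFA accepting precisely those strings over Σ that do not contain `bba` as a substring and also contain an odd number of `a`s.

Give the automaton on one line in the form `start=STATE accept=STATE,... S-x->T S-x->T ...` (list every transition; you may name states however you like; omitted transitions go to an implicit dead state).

Handle the two conditions separately and then intersect. One (4 states) tracks partial matches of the forbidden pattern `bba`; the other (2 states) tracks the count of `a`s modulo 2. Each combined state is a pair, one component from each; accept when both components accept. After merging equivalent states the machine shrinks.
A 6-state machine:
        a   b  
>  q0   q1  q2 
 * q1   q0  q3 
   q2   q1  q4 
 * q3   q0  q5 
   q4   q4  q4 
 * q5   q4  q5 
(> = start, * = accepting)

start=q0 accept=q1,q3,q5 q0-a->q1 q0-b->q2 q1-a->q0 q1-b->q3 q2-a->q1 q2-b->q4 q3-a->q0 q3-b->q5 q4-a->q4 q4-b->q4 q5-a->q4 q5-b->q5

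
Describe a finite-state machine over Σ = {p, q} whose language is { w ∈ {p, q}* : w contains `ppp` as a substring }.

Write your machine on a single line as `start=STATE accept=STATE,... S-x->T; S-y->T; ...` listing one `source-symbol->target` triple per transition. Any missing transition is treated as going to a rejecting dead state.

start=A; accept=D; A-p->B; A-q->A; B-p->C; B-q->A; C-p->D; C-q->A; D-p->D; D-q->D

Track how much of `ppp` has been matched so far: state A is no progress, D is the absorbing accept state reached once `ppp` has occurred. Intermediate states record partial matches; on a mismatch, fall back to the longest reusable overlap.
A 4-state machine:
       p  q 
>  A   B  A 
   B   C  A 
   C   D  A 
 * D   D  D 
(> = start, * = accepting)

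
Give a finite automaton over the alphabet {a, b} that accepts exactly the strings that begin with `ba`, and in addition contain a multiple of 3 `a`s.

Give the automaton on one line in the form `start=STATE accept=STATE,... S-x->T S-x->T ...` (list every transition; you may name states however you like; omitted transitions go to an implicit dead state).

start=q0 accept=q5 q0-a->q1 q0-b->q2 q1-a->q1 q1-b->q1 q2-a->q3 q2-b->q1 q3-a->q4 q3-b->q3 q4-a->q5 q4-b->q4 q5-a->q3 q5-b->q5

Build one automaton per condition and run them in lockstep. The first has 4 states tracking whether the input so far still matches the prefix `ba`; the second has 3 states tracking the count of `a`s modulo 3. A product state is a pair (one from each), accepting exactly when both do. Minimizing collapses redundant product states.
A 6-state machine:
        a   b  
>  q0   q1  q2 
   q1   q1  q1 
   q2   q3  q1 
   q3   q4  q3 
   q4   q5  q4 
 * q5   q3  q5 
(> = start, * = accepting)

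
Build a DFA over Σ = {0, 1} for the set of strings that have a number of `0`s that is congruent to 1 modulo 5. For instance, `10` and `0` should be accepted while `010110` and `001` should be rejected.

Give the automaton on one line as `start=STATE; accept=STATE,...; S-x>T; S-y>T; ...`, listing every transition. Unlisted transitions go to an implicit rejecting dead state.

start=A; accept=B; A-0>B; A-1>A; B-0>C; B-1>B; C-0>D; C-1>C; D-0>E; D-1>D; E-0>A; E-1>E

The only thing that matters is how many `0`s have appeared, reduced mod 5. Use one state per residue: A for 0, …, E for 4. Reading `0` moves to the next residue; anything else stays put. B is accepting.
5 states suffice.
       0  1 
>  A   B  A 
 * B   C  B 
   C   D  C 
   D   E  D 
   E   A  E 
(> = start, * = accepting)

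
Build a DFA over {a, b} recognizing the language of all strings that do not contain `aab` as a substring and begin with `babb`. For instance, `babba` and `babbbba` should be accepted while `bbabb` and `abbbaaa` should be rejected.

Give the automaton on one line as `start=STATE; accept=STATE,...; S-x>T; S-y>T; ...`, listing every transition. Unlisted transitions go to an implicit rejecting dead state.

start=q0; accept=q8,q9,q10; q0-a>q1; q0-b>q2; q1-a>q3; q1-b>q4; q2-a>q5; q2-b>q4; q3-a>q3; q3-b>q6; q4-a>q1; q4-b>q4; q5-a>q3; q5-b>q7; q6-a>q6; q6-b>q6; q7-a>q1; q7-b>q8; q8-a>q9; q8-b>q8; q9-a>q10; q9-b>q8; q10-a>q10; q10-b>q11; q11-a>q11; q11-b>q11

Run two small machines in parallel and take their product. One (4 states) tracks partial matches of the forbidden pattern `aab`; the other (6 states) tracks whether the input so far still matches the prefix `babb`. Each combined state is a pair, one component from each; accept when both components accept.
          a    b  
>  q0     q1   q2 
   q1     q3   q4 
   q2     q5   q4 
   q3     q3   q6 
   q4     q1   q4 
   q5     q3   q7 
   q6     q6   q6 
   q7     q1   q8 
 * q8     q9   q8 
 * q9    q10   q8 
 * q10   q10  q11 
   q11   q11  q11 
(> = start, * = accepting)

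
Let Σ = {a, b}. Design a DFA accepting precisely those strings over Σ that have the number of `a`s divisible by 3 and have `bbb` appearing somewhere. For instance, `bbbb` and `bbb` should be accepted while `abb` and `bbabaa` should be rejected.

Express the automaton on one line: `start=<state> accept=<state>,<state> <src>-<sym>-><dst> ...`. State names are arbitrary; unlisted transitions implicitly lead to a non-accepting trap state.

Run two small machines in parallel and take their product. The first has 3 states tracking the count of `a`s modulo 3; the second has 4 states tracking whether and how much of `bbb` has been seen. A product state is a pair (one from each), accepting exactly when both do.
12 states suffice.
          a    b  
>  q0     q1   q2 
   q1     q3   q4 
   q2     q1   q5 
   q3     q0   q6 
   q4     q3   q7 
   q5     q1   q8 
   q6     q0   q9 
   q7     q3  q10 
 * q8    q10   q8 
   q9     q0  q11 
   q10   q11  q10 
   q11    q8  q11 
(> = start, * = accepting)

start=q0 accept=q8 q0-a->q1 q0-b->q2 q1-a->q3 q1-b->q4 q2-a->q1 q2-b->q5 q3-a->q0 q3-b->q6 q4-a->q3 q4-b->q7 q5-a->q1 q5-b->q8 q6-a->q0 q6-b->q9 q7-a->q3 q7-b->q10 q8-a->q10 q8-b->q8 q9-a->q0 q9-b->q11 q10-a->q11 q10-b->q10 q11-a->q8 q11-b->q11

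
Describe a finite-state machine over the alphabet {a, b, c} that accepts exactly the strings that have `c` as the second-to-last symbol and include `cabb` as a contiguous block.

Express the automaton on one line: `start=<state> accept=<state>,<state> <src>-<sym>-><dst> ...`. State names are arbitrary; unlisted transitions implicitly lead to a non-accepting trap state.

start=S0 accept=S6,S7 S0-a->S0 S0-b->S0 S0-c->S1 S1-a->S2 S1-b->S0 S1-c->S1 S2-a->S0 S2-b->S3 S2-c->S1 S3-a->S0 S3-b->S4 S3-c->S1 S4-a->S4 S4-b->S4 S4-c->S5 S5-a->S6 S5-b->S6 S5-c->S7 S6-a->S4 S6-b->S4 S6-c->S5 S7-a->S6 S7-b->S6 S7-c->S7

Run two small machines in parallel and take their product. The first has 13 states tracking the last 2 symbols read; the second has 5 states tracking whether and how much of `cabb` has been seen. A product state is a pair (one from each), accepting exactly when both do. Minimizing collapses redundant product states.
An 8-state machine:
        a   b   c  
>  S0   S0  S0  S1 
   S1   S2  S0  S1 
   S2   S0  S3  S1 
   S3   S0  S4  S1 
   S4   S4  S4  S5 
   S5   S6  S6  S7 
 * S6   S4  S4  S5 
 * S7   S6  S6  S7 
(> = start, * = accepting)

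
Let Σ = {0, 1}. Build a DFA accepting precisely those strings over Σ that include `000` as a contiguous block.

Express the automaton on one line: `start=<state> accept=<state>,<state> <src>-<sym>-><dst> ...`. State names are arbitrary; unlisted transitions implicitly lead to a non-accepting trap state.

States q0..q2 record the length of the longest prefix of `000` that matches the current input suffix. Reaching q3 means `000` has been seen, and we stay there forever. Accept from q3.
With 4 states:
        0   1  
>  q0   q1  q0 
   q1   q2  q0 
   q2   q3  q0 
 * q3   q3  q3 
(> = start, * = accepting)

start=q0 accept=q3 q0-0->q1 q0-1->q0 q1-0->q2 q1-1->q0 q2-0->q3 q2-1->q0 q3-0->q3 q3-1->q3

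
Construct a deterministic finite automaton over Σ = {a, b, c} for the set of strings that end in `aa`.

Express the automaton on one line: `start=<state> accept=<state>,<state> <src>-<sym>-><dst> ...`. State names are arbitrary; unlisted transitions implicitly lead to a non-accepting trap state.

Let each state record the length of the longest suffix of the input read so far that is also a prefix of `aa`. q1 means the last symbol is `a`; q2 means the last 2 symbols are `aa`. Accept only at q2, where the string currently ends in `aa`.
        a   b   c  
>  q0   q1  q0  q0 
   q1   q2  q0  q0 
 * q2   q2  q0  q0 
(> = start, * = accepting)

start=q0 accept=q2 q0-a->q1 q0-b->q0 q0-c->q0 q1-a->q2 q1-b->q0 q1-c->q0 q2-a->q2 q2-b->q0 q2-c->q0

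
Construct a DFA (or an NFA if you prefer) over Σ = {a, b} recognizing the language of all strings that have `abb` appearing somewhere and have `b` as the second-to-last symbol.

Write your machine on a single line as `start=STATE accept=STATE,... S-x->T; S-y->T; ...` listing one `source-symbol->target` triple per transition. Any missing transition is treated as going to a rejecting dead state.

start=q0; accept=q3,q4; q0-a->q1; q0-b->q0; q1-a->q1; q1-b->q2; q2-a->q1; q2-b->q3; q3-a->q4; q3-b->q3; q4-a->q5; q4-b->q6; q5-a->q5; q5-b->q6; q6-a->q4; q6-b->q3

Handle the two conditions separately and then intersect. One (4 states) tracks whether and how much of `abb` has been seen; the other (7 states) tracks the last 2 symbols read. Each combined state is a pair, one component from each; accept when both components accept. After merging equivalent states the machine shrinks.
        a   b  
>  q0   q1  q0 
   q1   q1  q2 
   q2   q1  q3 
 * q3   q4  q3 
 * q4   q5  q6 
   q5   q5  q6 
   q6   q4  q3 
(> = start, * = accepting)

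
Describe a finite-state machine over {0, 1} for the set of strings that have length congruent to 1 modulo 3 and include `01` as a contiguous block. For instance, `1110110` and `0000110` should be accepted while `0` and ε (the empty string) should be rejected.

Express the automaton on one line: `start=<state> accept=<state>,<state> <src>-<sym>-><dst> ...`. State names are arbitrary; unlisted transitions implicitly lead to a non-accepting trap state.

Run two small machines in parallel and take their product. The first has 3 states tracking the input length modulo 3; the second has 3 states tracking whether and how much of `01` has been seen. A product state is a pair (one from each), accepting exactly when both do.
A 9-state machine:
        0   1  
>  q0   q1  q2 
   q1   q3  q4 
   q2   q3  q5 
   q3   q6  q7 
   q4   q7  q7 
   q5   q6  q0 
   q6   q1  q8 
   q7   q8  q8 
 * q8   q4  q4 
(> = start, * = accepting)

start=q0 accept=q8 q0-0->q1 q0-1->q2 q1-0->q3 q1-1->q4 q2-0->q3 q2-1->q5 q3-0->q6 q3-1->q7 q4-0->q7 q4-1->q7 q5-0->q6 q5-1->q0 q6-0->q1 q6-1->q8 q7-0->q8 q7-1->q8 q8-0->q4 q8-1->q4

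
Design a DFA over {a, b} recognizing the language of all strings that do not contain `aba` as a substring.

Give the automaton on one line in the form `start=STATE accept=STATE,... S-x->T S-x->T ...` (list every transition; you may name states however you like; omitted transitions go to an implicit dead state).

This is the complement of 'contains `aba`'. Use the same substring-matching states — q0 through q3 holding how much of `aba` has just been matched — but flip the accepting set: everything except the trap q3 accepts.
A 4-state machine:
        a   b  
>* q0   q1  q0 
 * q1   q1  q2 
 * q2   q3  q0 
   q3   q3  q3 
(> = start, * = accepting)

start=q0 accept=q0,q1,q2 q0-a->q1 q0-b->q0 q1-a->q1 q1-b->q2 q2-a->q3 q2-b->q0 q3-a->q3 q3-b->q3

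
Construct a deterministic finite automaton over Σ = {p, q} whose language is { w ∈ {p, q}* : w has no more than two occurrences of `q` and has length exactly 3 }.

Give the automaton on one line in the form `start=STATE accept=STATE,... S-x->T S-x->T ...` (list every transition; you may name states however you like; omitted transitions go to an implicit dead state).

start=s0 accept=s6,s7,s8 s0-p->s1 s0-q->s2 s1-p->s3 s1-q->s4 s2-p->s4 s2-q->s5 s3-p->s6 s3-q->s7 s4-p->s7 s4-q->s8 s5-p->s8 s5-q->s9 s6-p->s10 s6-q->s11 s7-p->s11 s7-q->s12 s8-p->s12 s8-q->s13 s9-p->s13 s9-q->s13 s10-p->s10 s10-q->s11 s11-p->s11 s11-q->s12 s12-p->s12 s12-q->s13 s13-p->s13 s13-q->s13

Build one automaton per condition and run them in lockstep. The first has 4 states tracking the count of `q`s, saturating at 3; the second has 5 states tracking the input length, saturating at 4. A product state is a pair (one from each), accepting exactly when both do.
14 states suffice.
          p    q  
>  s0     s1   s2 
   s1     s3   s4 
   s2     s4   s5 
   s3     s6   s7 
   s4     s7   s8 
   s5     s8   s9 
 * s6    s10  s11 
 * s7    s11  s12 
 * s8    s12  s13 
   s9    s13  s13 
   s10   s10  s11 
   s11   s11  s12 
   s12   s12  s13 
   s13   s13  s13 
(> = start, * = accepting)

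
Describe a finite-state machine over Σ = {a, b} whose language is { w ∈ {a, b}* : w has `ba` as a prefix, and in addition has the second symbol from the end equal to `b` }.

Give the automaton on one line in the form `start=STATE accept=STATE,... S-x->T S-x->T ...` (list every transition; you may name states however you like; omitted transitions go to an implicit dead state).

start=q0 accept=q5,q10 q0-a->q1 q0-b->q2 q1-a->q3 q1-b->q4 q2-a->q5 q2-b->q6 q3-a->q3 q3-b->q4 q4-a->q7 q4-b->q6 q5-a->q8 q5-b->q9 q6-a->q7 q6-b->q6 q7-a->q3 q7-b->q4 q8-a->q8 q8-b->q9 q9-a->q5 q9-b->q10 q10-a->q5 q10-b->q10

Handle the two conditions separately and then intersect. One (4 states) tracks whether the input so far still matches the prefix `ba`; the other (7 states) tracks the last 2 symbols read. Each combined state is a pair, one component from each; accept when both components accept.
An 11-state machine:
          a    b  
>  q0     q1   q2 
   q1     q3   q4 
   q2     q5   q6 
   q3     q3   q4 
   q4     q7   q6 
 * q5     q8   q9 
   q6     q7   q6 
   q7     q3   q4 
   q8     q8   q9 
   q9     q5  q10 
 * q10    q5  q10 
(> = start, * = accepting)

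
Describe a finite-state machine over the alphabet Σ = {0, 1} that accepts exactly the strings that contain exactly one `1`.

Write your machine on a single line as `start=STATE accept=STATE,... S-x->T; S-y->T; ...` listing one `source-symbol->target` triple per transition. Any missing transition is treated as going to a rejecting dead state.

start=s0; accept=s1; s0-0->s0; s0-1->s1; s1-0->s1; s1-1->s2; s2-0->s2; s2-1->s2

Only the number of `1`s matters, and only up to 2. Make a chain s0 → s1 → s2 advanced by each `1` (with s2 absorbing); every other symbol self-loops. The accepting set is {s1}.
With 3 states:
        0   1  
>  s0   s0  s1 
 * s1   s1  s2 
   s2   s2  s2 
(> = start, * = accepting)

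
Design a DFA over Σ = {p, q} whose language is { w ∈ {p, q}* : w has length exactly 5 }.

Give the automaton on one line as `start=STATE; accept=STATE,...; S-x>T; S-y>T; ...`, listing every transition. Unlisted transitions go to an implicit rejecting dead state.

start=S0; accept=S5; S0-p>S1; S0-q>S1; S1-p>S2; S1-q>S2; S2-p>S3; S2-q>S3; S3-p>S4; S3-q>S4; S4-p>S5; S4-q>S5; S5-p>S6; S5-q>S6; S6-p>S6; S6-q>S6

Count input length up to 6: every symbol moves from S0 toward S6, which means 'more than 5' and absorbs. Accept from {S5}.
With 7 states:
        p   q  
>  S0   S1  S1 
   S1   S2  S2 
   S2   S3  S3 
   S3   S4  S4 
   S4   S5  S5 
 * S5   S6  S6 
   S6   S6  S6 
(> = start, * = accepting)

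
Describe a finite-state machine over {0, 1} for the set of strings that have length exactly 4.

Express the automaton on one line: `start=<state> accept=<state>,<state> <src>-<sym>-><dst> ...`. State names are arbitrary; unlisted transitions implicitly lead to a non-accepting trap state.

start=s0 accept=s4 s0-0->s1 s0-1->s1 s1-0->s2 s1-1->s2 s2-0->s3 s2-1->s3 s3-0->s4 s3-1->s4 s4-0->s5 s4-1->s5 s5-0->s5 s5-1->s5

We only need to distinguish lengths 0, 1, …, 4, and '>4'. Chain s0 → s1 → s2 → s3 → s4 → s5 on every symbol, with s5 looping. Accepting states: {s4}.
With 6 states:
        0   1  
>  s0   s1  s1 
   s1   s2  s2 
   s2   s3  s3 
   s3   s4  s4 
 * s4   s5  s5 
   s5   s5  s5 
(> = start, * = accepting)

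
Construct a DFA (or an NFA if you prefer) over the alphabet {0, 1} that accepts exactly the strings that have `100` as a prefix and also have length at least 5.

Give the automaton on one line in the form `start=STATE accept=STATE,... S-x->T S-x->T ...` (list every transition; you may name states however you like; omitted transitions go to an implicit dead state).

Build one automaton per condition and run them in lockstep. One (5 states) tracks whether the input so far still matches the prefix `100`; the other (7 states) tracks the input length, saturating at 6. Each combined state is a pair, one component from each; accept when both components accept. After merging equivalent states the machine shrinks.
7 states suffice.
        0   1  
>  q0   q1  q2 
   q1   q1  q1 
   q2   q3  q1 
   q3   q4  q1 
   q4   q5  q5 
   q5   q6  q6 
 * q6   q6  q6 
(> = start, * = accepting)

start=q0 accept=q6 q0-0->q1 q0-1->q2 q1-0->q1 q1-1->q1 q2-0->q3 q2-1->q1 q3-0->q4 q3-1->q1 q4-0->q5 q4-1->q5 q5-0->q6 q5-1->q6 q6-0->q6 q6-1->q6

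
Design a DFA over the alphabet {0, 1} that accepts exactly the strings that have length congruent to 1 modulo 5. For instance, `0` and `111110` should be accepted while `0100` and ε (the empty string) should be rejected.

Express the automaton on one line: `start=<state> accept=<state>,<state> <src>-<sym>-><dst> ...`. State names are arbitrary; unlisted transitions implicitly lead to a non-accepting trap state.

start=q0 accept=q1 q0-0->q1 q0-1->q1 q1-0->q2 q1-1->q2 q2-0->q3 q2-1->q3 q3-0->q4 q3-1->q4 q4-0->q0 q4-1->q0

Count input length modulo 5: every symbol advances one step around the cycle q0 → q1 → q2 → q3 → q4 → q0. Accept at q1.
        0   1  
>  q0   q1  q1 
 * q1   q2  q2 
   q2   q3  q3 
   q3   q4  q4 
   q4   q0  q0 
(> = start, * = accepting)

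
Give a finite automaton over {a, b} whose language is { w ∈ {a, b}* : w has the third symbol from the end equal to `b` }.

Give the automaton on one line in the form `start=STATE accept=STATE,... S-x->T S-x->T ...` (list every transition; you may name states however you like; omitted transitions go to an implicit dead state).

Because acceptance depends on a position counted from the end, the machine has to buffer the most recent 3 symbols. Make each state the string of the last up-to-3 symbols read; on input `x` shift the window left and append `x`. Accept when the buffered window has length 3 and begins with `b`.
With 15 states:
          a    b  
>  q0     q1   q2 
   q1     q3   q4 
   q2     q5   q6 
   q3     q7   q8 
   q4     q9  q10 
   q5    q11  q12 
   q6    q13  q14 
   q7     q7   q8 
   q8     q9  q10 
   q9    q11  q12 
   q10   q13  q14 
 * q11    q7   q8 
 * q12    q9  q10 
 * q13   q11  q12 
 * q14   q13  q14 
(> = start, * = accepting)

start=q0 accept=q11,q12,q13,q14 q0-a->q1 q0-b->q2 q1-a->q3 q1-b->q4 q2-a->q5 q2-b->q6 q3-a->q7 q3-b->q8 q4-a->q9 q4-b->q10 q5-a->q11 q5-b->q12 q6-a->q13 q6-b->q14 q7-a->q7 q7-b->q8 q8-a->q9 q8-b->q10 q9-a->q11 q9-b->q12 q10-a->q13 q10-b->q14 q11-a->q7 q11-b->q8 q12-a->q9 q12-b->q10 q13-a->q11 q13-b->q12 q14-a->q13 q14-b->q14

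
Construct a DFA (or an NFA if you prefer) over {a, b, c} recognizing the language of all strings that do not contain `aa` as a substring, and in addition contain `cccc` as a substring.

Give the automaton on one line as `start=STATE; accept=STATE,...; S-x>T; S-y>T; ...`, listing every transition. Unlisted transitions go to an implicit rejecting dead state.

start=q0; accept=q8,q10; q0-a>q1; q0-b>q0; q0-c>q2; q1-a>q3; q1-b>q0; q1-c>q2; q2-a>q1; q2-b>q0; q2-c>q4; q3-a>q3; q3-b>q3; q3-c>q5; q4-a>q1; q4-b>q0; q4-c>q6; q5-a>q3; q5-b>q3; q5-c>q7; q6-a>q1; q6-b>q0; q6-c>q8; q7-a>q3; q7-b>q3; q7-c>q9; q8-a>q10; q8-b>q8; q8-c>q8; q9-a>q3; q9-b>q3; q9-c>q11; q10-a>q11; q10-b>q8; q10-c>q8; q11-a>q11; q11-b>q11; q11-c>q11

Handle the two conditions separately and then intersect. One (3 states) tracks partial matches of the forbidden pattern `aa`; the other (5 states) tracks whether and how much of `cccc` has been seen. Each combined state is a pair, one component from each; accept when both components accept.
12 states suffice.
          a    b    c  
>  q0     q1   q0   q2 
   q1     q3   q0   q2 
   q2     q1   q0   q4 
   q3     q3   q3   q5 
   q4     q1   q0   q6 
   q5     q3   q3   q7 
   q6     q1   q0   q8 
   q7     q3   q3   q9 
 * q8    q10   q8   q8 
   q9     q3   q3  q11 
 * q10   q11   q8   q8 
   q11   q11  q11  q11 
(> = start, * = accepting)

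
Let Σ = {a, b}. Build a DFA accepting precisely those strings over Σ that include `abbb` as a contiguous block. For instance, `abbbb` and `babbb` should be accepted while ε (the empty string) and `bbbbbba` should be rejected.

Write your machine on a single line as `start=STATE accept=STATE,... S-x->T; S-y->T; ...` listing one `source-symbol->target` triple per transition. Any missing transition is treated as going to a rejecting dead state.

start=s0; accept=s4; s0-a->s1; s0-b->s0; s1-a->s1; s1-b->s2; s2-a->s1; s2-b->s3; s3-a->s1; s3-b->s4; s4-a->s4; s4-b->s4

Track how much of `abbb` has been matched so far: state s0 is no progress, s4 is the absorbing accept state reached once `abbb` has occurred. Intermediate states record partial matches; on a mismatch, fall back to the longest reusable overlap.
        a   b  
>  s0   s1  s0 
   s1   s1  s2 
   s2   s1  s3 
   s3   s1  s4 
 * s4   s4  s4 
(> = start, * = accepting)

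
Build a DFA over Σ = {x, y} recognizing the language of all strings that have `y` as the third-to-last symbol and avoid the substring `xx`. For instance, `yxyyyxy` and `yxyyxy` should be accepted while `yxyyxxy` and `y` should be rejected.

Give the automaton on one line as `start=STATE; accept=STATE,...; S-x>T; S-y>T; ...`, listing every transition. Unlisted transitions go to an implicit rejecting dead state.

Build one automaton per condition and run them in lockstep. The first has 15 states tracking the last 3 symbols read; the second has 3 states tracking partial matches of the forbidden pattern `xx`. A product state is a pair (one from each), accepting exactly when both do.
A 20-state machine:
       x  y 
>  A   B  C 
   B   D  E 
   C   F  G 
   D   H  I 
   E   J  K 
   F   L  M 
   G   N  O 
   H   H  I 
   I   P  Q 
   J   L  M 
   K   N  O 
   L   H  I 
 * M   J  K 
 * N   L  M 
 * O   N  O 
   P   L  R 
   Q   S  T 
   R   P  Q 
   S   L  R 
   T   S  T 
(> = start, * = accepting)

start=A; accept=M,N,O; A-x>B; A-y>C; B-x>D; B-y>E; C-x>F; C-y>G; D-x>H; D-y>I; E-x>J; E-y>K; F-x>L; F-y>M; G-x>N; G-y>O; H-x>H; H-y>I; I-x>P; I-y>Q; J-x>L; J-y>M; K-x>N; K-y>O; L-x>H; L-y>I; M-x>J; M-y>K; N-x>L; N-y>M; O-x>N; O-y>O; P-x>L; P-y>R; Q-x>S; Q-y>T; R-x>P; R-y>Q; S-x>L; S-y>R; T-x>S; T-y>T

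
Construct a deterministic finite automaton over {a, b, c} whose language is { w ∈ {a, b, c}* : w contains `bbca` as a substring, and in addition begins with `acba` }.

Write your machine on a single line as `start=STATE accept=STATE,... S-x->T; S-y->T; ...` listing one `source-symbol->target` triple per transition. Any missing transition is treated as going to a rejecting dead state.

start=s0; accept=s13; s0-a->s1; s0-b->s2; s0-c->s3; s1-a->s3; s1-b->s2; s1-c->s4; s2-a->s3; s2-b->s5; s2-c->s3; s3-a->s3; s3-b->s2; s3-c->s3; s4-a->s3; s4-b->s6; s4-c->s3; s5-a->s3; s5-b->s5; s5-c->s7; s6-a->s8; s6-b->s5; s6-c->s3; s7-a->s9; s7-b->s2; s7-c->s3; s8-a->s8; s8-b->s10; s8-c->s8; s9-a->s9; s9-b->s9; s9-c->s9; s10-a->s8; s10-b->s11; s10-c->s8; s11-a->s8; s11-b->s11; s11-c->s12; s12-a->s13; s12-b->s10; s12-c->s8; s13-a->s13; s13-b->s13; s13-c->s13

Build one automaton per condition and run them in lockstep. The first has 5 states tracking whether and how much of `bbca` has been seen; the second has 6 states tracking whether the input so far still matches the prefix `acba`. A product state is a pair (one from each), accepting exactly when both do.
14 states suffice.
          a    b    c  
>  s0     s1   s2   s3 
   s1     s3   s2   s4 
   s2     s3   s5   s3 
   s3     s3   s2   s3 
   s4     s3   s6   s3 
   s5     s3   s5   s7 
   s6     s8   s5   s3 
   s7     s9   s2   s3 
   s8     s8  s10   s8 
   s9     s9   s9   s9 
   s10    s8  s11   s8 
   s11    s8  s11  s12 
   s12   s13  s10   s8 
 * s13   s13  s13  s13 
(> = start, * = accepting)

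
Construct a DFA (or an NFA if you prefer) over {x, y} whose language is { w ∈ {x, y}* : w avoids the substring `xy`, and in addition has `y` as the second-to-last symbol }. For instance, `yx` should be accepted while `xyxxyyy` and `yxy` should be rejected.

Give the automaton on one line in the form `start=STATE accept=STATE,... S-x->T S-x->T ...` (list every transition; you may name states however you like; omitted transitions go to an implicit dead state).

start=q0 accept=q3,q4 q0-x->q1 q0-y->q2 q1-x->q1 q1-y->q1 q2-x->q3 q2-y->q4 q3-x->q1 q3-y->q1 q4-x->q3 q4-y->q4

Run two small machines in parallel and take their product. The first has 3 states tracking partial matches of the forbidden pattern `xy`; the second has 7 states tracking the last 2 symbols read. A product state is a pair (one from each), accepting exactly when both do. Equivalent product states are then merged.
With 5 states:
        x   y  
>  q0   q1  q2 
   q1   q1  q1 
   q2   q3  q4 
 * q3   q1  q1 
 * q4   q3  q4 
(> = start, * = accepting)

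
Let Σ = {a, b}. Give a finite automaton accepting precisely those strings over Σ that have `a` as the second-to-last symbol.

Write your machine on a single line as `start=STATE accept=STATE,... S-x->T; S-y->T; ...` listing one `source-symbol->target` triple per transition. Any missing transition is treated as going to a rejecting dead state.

start=q0; accept=q3,q4; q0-a->q1; q0-b->q2; q1-a->q3; q1-b->q4; q2-a->q5; q2-b->q6; q3-a->q3; q3-b->q4; q4-a->q5; q4-b->q6; q5-a->q3; q5-b->q4; q6-a->q5; q6-b->q6

Because acceptance depends on a position counted from the end, the machine has to buffer the most recent 2 symbols. Make each state the string of the last up-to-2 symbols read; on input `x` shift the window left and append `x`. Accept when the buffered window has length 2 and begins with `a`.
With 7 states:
        a   b  
>  q0   q1  q2 
   q1   q3  q4 
   q2   q5  q6 
 * q3   q3  q4 
 * q4   q5  q6 
   q5   q3  q4 
   q6   q5  q6 
(> = start, * = accepting)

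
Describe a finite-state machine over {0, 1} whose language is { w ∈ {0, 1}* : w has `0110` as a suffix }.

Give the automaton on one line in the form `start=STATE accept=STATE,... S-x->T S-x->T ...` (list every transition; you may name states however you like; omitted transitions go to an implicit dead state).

Remember how much of `0110` the current input suffix matches. State s0 means no match yet; s1 means the last symbol is `0`; s2 means the last 2 symbols are `01`; s3 means the last 3 symbols are `011`; s4 means the last 4 symbols are `0110`. Only s4 accepts. On a mismatch, fall back to the longest proper suffix that is still a prefix of `0110`.
5 states suffice.
        0   1  
>  s0   s1  s0 
   s1   s1  s2 
   s2   s1  s3 
   s3   s4  s0 
 * s4   s1  s2 
(> = start, * = accepting)

start=s0 accept=s4 s0-0->s1 s0-1->s0 s1-0->s1 s1-1->s2 s2-0->s1 s2-1->s3 s3-0->s4 s3-1->s0 s4-0->s1 s4-1->s2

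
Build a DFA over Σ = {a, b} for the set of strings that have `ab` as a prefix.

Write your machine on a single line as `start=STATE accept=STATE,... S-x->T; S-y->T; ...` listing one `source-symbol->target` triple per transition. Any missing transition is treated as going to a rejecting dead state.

start=S0; accept=S2; S0-a->S1; S0-b->S3; S1-a->S3; S1-b->S2; S2-a->S2; S2-b->S2; S3-a->S3; S3-b->S3

Walk along `ab` while the input agrees: from S0 take `a` to S1, and so on. Any deviation drops to the rejecting sink S3. Once S2 is reached the prefix is confirmed and every continuation is accepted.
4 states suffice.
        a   b  
>  S0   S1  S3 
   S1   S3  S2 
 * S2   S2  S2 
   S3   S3  S3 
(> = start, * = accepting)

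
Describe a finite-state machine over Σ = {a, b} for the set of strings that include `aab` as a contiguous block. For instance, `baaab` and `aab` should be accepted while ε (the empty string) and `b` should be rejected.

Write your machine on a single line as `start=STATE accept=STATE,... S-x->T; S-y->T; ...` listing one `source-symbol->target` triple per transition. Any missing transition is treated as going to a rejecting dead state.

States S0..S2 record the length of the longest prefix of `aab` that matches the current input suffix. Reaching S3 means `aab` has been seen, and we stay there forever. Accept from S3.
A 4-state machine:
        a   b  
>  S0   S1  S0 
   S1   S2  S0 
   S2   S2  S3 
 * S3   S3  S3 
(> = start, * = accepting)

start=S0; accept=S3; S0-a->S1; S0-b->S0; S1-a->S2; S1-b->S0; S2-a->S2; S2-b->S3; S3-a->S3; S3-b->S3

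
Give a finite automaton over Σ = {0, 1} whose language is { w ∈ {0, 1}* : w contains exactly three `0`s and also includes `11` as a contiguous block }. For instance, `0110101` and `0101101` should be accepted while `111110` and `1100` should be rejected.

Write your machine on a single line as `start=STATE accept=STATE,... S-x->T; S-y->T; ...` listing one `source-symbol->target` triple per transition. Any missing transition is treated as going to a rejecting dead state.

Build one automaton per condition and run them in lockstep. One (5 states) tracks the count of `0`s, saturating at 4; the other (3 states) tracks whether and how much of `11` has been seen. Each combined state is a pair, one component from each; accept when both components accept. Equivalent product states are then merged.
          0    1  
>  s0     s1   s2 
   s1     s3   s4 
   s2     s1   s5 
   s3     s6   s7 
   s4     s3   s8 
   s5     s8   s5 
   s6     s9  s10 
   s7     s6  s11 
   s8    s11   s8 
   s9     s9   s9 
   s10    s9  s12 
   s11   s12  s11 
 * s12    s9  s12 
(> = start, * = accepting)

start=s0; accept=s12; s0-0->s1; s0-1->s2; s1-0->s3; s1-1->s4; s2-0->s1; s2-1->s5; s3-0->s6; s3-1->s7; s4-0->s3; s4-1->s8; s5-0->s8; s5-1->s5; s6-0->s9; s6-1->s10; s7-0->s6; s7-1->s11; s8-0->s11; s8-1->s8; s9-0->s9; s9-1->s9; s10-0->s9; s10-1->s12; s11-0->s12; s11-1->s11; s12-0->s9; s12-1->s12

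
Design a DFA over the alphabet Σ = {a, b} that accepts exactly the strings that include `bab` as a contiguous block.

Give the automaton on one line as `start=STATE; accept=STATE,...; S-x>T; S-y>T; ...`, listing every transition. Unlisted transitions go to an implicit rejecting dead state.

Track how much of `bab` has been matched so far: state q0 is no progress, q3 is the absorbing accept state reached once `bab` has occurred. Intermediate states record partial matches; on a mismatch, fall back to the longest reusable overlap.
4 states suffice.
        a   b  
>  q0   q0  q1 
   q1   q2  q1 
   q2   q0  q3 
 * q3   q3  q3 
(> = start, * = accepting)

start=q0; accept=q3; q0-a>q0; q0-b>q1; q1-a>q2; q1-b>q1; q2-a>q0; q2-b>q3; q3-a>q3; q3-b>q3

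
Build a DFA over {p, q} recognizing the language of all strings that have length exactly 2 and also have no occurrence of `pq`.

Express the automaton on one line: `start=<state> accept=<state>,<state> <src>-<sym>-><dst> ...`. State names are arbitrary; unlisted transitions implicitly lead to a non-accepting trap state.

start=S0 accept=S3 S0-p->S1 S0-q->S2 S1-p->S3 S1-q->S4 S2-p->S3 S2-q->S3 S3-p->S4 S3-q->S4 S4-p->S4 S4-q->S4

Handle the two conditions separately and then intersect. The first has 4 states tracking the input length, saturating at 3; the second has 3 states tracking partial matches of the forbidden pattern `pq`. A product state is a pair (one from each), accepting exactly when both do. Minimizing collapses redundant product states.
5 states suffice.
        p   q  
>  S0   S1  S2 
   S1   S3  S4 
   S2   S3  S3 
 * S3   S4  S4 
   S4   S4  S4 
(> = start, * = accepting)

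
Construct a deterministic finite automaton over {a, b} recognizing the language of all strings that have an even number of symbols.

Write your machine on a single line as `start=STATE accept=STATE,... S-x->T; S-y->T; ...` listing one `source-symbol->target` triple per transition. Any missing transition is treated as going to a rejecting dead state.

Only the length mod 2 matters, so use a 2-cycle: from any state, every input symbol moves to the next state, wrapping q1 back to q0. Mark q0 accepting.
2 states suffice.
        a   b  
>* q0   q1  q1 
   q1   q0  q0 
(> = start, * = accepting)

start=q0; accept=q0; q0-a->q1; q0-b->q1; q1-a->q0; q1-b->q0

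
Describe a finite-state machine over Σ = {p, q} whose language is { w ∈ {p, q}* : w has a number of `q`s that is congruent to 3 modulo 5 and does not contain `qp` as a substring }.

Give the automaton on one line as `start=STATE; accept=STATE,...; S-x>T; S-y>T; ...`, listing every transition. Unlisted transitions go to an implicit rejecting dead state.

start=S0; accept=S5; S0-p>S0; S0-q>S1; S1-p>S2; S1-q>S3; S2-p>S2; S2-q>S4; S3-p>S4; S3-q>S5; S4-p>S4; S4-q>S6; S5-p>S6; S5-q>S7; S6-p>S6; S6-q>S8; S7-p>S8; S7-q>S9; S8-p>S8; S8-q>S10; S9-p>S10; S9-q>S1; S10-p>S10; S10-q>S2

Handle the two conditions separately and then intersect. The first has 5 states tracking the count of `q`s modulo 5; the second has 3 states tracking partial matches of the forbidden pattern `qp`. A product state is a pair (one from each), accepting exactly when both do.
An 11-state machine:
          p    q  
>  S0     S0   S1 
   S1     S2   S3 
   S2     S2   S4 
   S3     S4   S5 
   S4     S4   S6 
 * S5     S6   S7 
   S6     S6   S8 
   S7     S8   S9 
   S8     S8  S10 
   S9    S10   S1 
   S10   S10   S2 
(> = start, * = accepting)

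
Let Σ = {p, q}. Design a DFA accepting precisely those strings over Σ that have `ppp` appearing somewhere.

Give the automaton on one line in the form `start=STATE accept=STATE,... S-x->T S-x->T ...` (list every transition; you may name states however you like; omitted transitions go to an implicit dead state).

Track how much of `ppp` has been matched so far: state s0 is no progress, s3 is the absorbing accept state reached once `ppp` has occurred. Intermediate states record partial matches; on a mismatch, fall back to the longest reusable overlap.
A 4-state machine:
        p   q  
>  s0   s1  s0 
   s1   s2  s0 
   s2   s3  s0 
 * s3   s3  s3 
(> = start, * = accepting)

start=s0 accept=s3 s0-p->s1 s0-q->s0 s1-p->s2 s1-q->s0 s2-p->s3 s2-q->s0 s3-p->s3 s3-q->s3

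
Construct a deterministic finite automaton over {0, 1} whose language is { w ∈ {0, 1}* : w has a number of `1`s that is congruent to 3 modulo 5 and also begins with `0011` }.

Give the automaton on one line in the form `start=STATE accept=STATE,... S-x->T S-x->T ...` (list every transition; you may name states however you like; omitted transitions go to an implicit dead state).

Run two small machines in parallel and take their product. One (5 states) tracks the count of `1`s modulo 5; the other (6 states) tracks whether the input so far still matches the prefix `0011`. Each combined state is a pair, one component from each; accept when both components accept.
          0    1  
>  q0     q1   q2 
   q1     q3   q2 
   q2     q2   q4 
   q3     q5   q6 
   q4     q4   q7 
   q5     q5   q2 
   q6     q2   q8 
   q7     q7   q9 
   q8     q8  q10 
   q9     q9   q5 
 * q10   q10  q11 
   q11   q11  q12 
   q12   q12  q13 
   q13   q13   q8 
(> = start, * = accepting)

start=q0 accept=q10 q0-0->q1 q0-1->q2 q1-0->q3 q1-1->q2 q2-0->q2 q2-1->q4 q3-0->q5 q3-1->q6 q4-0->q4 q4-1->q7 q5-0->q5 q5-1->q2 q6-0->q2 q6-1->q8 q7-0->q7 q7-1->q9 q8-0->q8 q8-1->q10 q9-0->q9 q9-1->q5 q10-0->q10 q10-1->q11 q11-0->q11 q11-1->q12 q12-0->q12 q12-1->q13 q13-0->q13 q13-1->q8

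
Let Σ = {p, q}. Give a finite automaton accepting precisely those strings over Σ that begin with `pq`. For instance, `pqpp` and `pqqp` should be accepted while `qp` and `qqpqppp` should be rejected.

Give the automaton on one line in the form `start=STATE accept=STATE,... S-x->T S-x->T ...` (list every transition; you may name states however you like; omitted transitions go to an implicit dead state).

start=A accept=C A-p->B A-q->D B-p->D B-q->C C-p->C C-q->C D-p->D D-q->D

Check the first 2 symbols one by one: A through B record how many have matched `pq` so far; any wrong symbol goes to the dead state D. After all 2 match we enter the accepting sink C.
With 4 states:
       p  q 
>  A   B  D 
   B   D  C 
 * C   C  C 
   D   D  D 
(> = start, * = accepting)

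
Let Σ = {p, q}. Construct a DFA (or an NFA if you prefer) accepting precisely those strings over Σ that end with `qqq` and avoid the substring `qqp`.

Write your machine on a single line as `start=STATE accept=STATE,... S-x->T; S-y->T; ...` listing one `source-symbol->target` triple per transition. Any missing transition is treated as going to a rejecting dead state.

start=s0; accept=s4; s0-p->s0; s0-q->s1; s1-p->s0; s1-q->s2; s2-p->s3; s2-q->s4; s3-p->s3; s3-q->s5; s4-p->s3; s4-q->s4; s5-p->s3; s5-q->s6; s6-p->s3; s6-q->s7; s7-p->s3; s7-q->s7

Build one automaton per condition and run them in lockstep. The first has 4 states tracking how much of the suffix `qqq` has currently been matched; the second has 4 states tracking partial matches of the forbidden pattern `qqp`. A product state is a pair (one from each), accepting exactly when both do.
        p   q  
>  s0   s0  s1 
   s1   s0  s2 
   s2   s3  s4 
   s3   s3  s5 
 * s4   s3  s4 
   s5   s3  s6 
   s6   s3  s7 
   s7   s3  s7 
(> = start, * = accepting)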